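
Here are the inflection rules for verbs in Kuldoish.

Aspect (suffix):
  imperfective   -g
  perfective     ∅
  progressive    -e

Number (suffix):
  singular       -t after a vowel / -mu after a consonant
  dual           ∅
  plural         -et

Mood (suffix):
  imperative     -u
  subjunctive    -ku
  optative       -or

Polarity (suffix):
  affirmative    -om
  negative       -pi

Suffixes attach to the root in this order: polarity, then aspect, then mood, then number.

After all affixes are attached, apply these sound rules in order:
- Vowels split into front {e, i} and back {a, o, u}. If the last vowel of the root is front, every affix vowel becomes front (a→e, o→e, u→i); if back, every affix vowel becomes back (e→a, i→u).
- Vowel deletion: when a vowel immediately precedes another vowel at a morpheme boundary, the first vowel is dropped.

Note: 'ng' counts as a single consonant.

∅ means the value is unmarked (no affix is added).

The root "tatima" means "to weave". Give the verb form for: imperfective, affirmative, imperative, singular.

tatimomgut

Attach polarity affirmative -om → tatimaom.
Attach aspect imperfective -g → tatimaomg.
Attach mood imperative -u → tatimaomgu.
Attach number singular -t (after vowel 'u') → tatimaomgut.
Vowel harmony: no change.
Apply vowel deletion: tatimaomgut → tatimomgut.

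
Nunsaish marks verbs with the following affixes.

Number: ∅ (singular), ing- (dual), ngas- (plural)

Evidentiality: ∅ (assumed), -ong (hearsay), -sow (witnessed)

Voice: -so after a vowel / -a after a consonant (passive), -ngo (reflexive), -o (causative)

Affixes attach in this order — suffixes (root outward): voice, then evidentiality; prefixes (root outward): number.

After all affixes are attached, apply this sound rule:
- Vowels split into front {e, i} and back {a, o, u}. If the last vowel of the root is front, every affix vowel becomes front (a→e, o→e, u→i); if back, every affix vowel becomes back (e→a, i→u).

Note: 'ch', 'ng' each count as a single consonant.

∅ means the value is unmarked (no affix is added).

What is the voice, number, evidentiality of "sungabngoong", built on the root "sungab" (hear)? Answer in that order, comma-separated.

reflexive, singular, hearsay

Segment: sungab-ngo-ong.
voice: -ngo → reflexive.
number: ∅ → singular.
evidentiality: -ong → hearsay.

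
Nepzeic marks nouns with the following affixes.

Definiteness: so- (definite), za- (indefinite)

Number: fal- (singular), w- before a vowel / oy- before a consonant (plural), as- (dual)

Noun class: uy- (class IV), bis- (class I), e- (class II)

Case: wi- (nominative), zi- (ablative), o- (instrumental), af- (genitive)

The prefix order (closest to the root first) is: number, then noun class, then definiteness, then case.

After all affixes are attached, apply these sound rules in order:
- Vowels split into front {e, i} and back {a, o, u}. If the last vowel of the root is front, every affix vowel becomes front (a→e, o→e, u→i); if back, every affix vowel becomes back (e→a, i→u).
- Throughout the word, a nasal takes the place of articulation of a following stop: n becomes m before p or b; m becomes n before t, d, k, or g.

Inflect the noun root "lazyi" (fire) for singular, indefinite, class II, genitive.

Attach number singular fal- → fallazyi.
Attach noun class class II e- → efallazyi.
Attach definiteness indefinite za- → zaefallazyi.
Attach case genitive af- → afzaefallazyi.
Apply vowel harmony: afzaefallazyi → efzeefellazyi.
Nasal assimilation: no change.

efzeefellazyi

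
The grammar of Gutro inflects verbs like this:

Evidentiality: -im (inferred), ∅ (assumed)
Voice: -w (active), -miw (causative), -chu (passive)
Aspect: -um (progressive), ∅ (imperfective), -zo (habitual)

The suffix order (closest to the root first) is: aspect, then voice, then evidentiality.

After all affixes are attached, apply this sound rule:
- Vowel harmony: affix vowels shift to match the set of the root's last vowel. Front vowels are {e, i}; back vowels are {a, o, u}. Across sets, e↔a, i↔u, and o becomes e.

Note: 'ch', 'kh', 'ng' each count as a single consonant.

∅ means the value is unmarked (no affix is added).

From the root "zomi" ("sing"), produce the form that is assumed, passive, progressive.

Attach aspect progressive -um → zomium.
Attach voice passive -chu → zomiumchu.
evidentiality = assumed: zero marking, form stays zomiumchu.
Apply vowel harmony: zomiumchu → zomiimchi.

zomiimchi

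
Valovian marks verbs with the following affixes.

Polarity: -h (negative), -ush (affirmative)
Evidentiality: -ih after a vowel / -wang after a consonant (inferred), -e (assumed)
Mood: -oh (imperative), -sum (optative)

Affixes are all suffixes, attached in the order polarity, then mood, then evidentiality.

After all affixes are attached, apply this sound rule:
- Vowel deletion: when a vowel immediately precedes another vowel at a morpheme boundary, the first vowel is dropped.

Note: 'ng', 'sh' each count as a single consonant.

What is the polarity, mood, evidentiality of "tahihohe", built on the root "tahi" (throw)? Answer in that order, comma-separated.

Segment: tahi-h-oh-e.
polarity: -h → negative.
mood: -oh → imperative.
evidentiality: -e → assumed.

negative, imperative, assumed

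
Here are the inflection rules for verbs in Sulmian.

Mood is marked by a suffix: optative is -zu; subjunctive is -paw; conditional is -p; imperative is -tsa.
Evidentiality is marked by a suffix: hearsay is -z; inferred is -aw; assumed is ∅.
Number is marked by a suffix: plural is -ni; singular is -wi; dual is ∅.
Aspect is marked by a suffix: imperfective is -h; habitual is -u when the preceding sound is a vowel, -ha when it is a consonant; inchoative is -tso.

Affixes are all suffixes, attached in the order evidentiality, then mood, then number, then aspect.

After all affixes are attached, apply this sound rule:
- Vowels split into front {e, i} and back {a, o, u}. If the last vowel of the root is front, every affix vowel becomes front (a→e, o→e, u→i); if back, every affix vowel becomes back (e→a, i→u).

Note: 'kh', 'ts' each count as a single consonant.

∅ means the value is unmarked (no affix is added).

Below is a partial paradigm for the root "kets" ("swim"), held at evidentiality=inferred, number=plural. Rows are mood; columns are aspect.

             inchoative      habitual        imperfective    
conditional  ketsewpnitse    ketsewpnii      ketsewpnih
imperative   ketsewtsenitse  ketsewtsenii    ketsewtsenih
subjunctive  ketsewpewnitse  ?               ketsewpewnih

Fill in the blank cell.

Attach evidentiality inferred -aw → ketsaw.
Attach mood subjunctive -paw → ketsawpaw.
Attach number plural -ni → ketsawpawni.
Attach aspect habitual -u (after vowel 'i') → ketsawpawniu.
Apply vowel harmony: ketsawpawniu → ketsewpewnii.

ketsewpewnii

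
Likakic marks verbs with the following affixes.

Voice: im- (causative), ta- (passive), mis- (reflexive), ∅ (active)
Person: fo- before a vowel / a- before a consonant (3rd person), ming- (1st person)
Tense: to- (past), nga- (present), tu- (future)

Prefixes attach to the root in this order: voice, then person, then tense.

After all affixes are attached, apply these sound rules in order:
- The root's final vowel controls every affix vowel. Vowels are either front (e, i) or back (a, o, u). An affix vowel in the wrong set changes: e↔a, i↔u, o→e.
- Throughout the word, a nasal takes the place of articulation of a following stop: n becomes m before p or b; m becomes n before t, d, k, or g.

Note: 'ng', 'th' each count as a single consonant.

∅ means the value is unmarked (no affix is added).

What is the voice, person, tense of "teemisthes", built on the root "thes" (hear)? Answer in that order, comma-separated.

reflexive, 3rd person, past

Segment: to-a-mis-thes.
voice: mis- → reflexive.
person: fo/a- → 3rd person.
tense: to- → past.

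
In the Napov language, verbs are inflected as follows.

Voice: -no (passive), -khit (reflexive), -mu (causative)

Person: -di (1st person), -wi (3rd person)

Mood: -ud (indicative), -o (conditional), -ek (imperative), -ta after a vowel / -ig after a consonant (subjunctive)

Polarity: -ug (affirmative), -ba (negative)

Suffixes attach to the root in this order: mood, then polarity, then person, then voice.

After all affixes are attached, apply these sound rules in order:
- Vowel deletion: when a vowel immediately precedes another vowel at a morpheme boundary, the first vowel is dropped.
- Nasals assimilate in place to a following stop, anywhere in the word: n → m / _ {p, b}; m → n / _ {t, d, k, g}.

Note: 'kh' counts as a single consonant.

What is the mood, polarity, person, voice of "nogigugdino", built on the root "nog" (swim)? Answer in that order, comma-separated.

subjunctive, affirmative, 1st person, passive

Segment: nog-ig-ug-di-no.
mood: -ta/ig → subjunctive.
polarity: -ug → affirmative.
person: -di → 1st person.
voice: -no → passive.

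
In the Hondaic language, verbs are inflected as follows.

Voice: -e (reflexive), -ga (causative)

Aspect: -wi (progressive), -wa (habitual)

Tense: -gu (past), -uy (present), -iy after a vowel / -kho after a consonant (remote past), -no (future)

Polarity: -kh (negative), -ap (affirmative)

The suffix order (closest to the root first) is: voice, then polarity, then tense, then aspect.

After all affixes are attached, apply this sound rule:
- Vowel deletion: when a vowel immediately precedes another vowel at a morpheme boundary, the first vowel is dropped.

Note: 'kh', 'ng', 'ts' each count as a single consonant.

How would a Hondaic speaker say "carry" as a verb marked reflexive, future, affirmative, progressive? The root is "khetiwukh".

khetiwukhapnowi

Attach voice reflexive -e → khetiwukhe.
Attach polarity affirmative -ap → khetiwukheap.
Attach tense future -no → khetiwukheapno.
Attach aspect progressive -wi → khetiwukheapnowi.
Apply vowel deletion: khetiwukheapnowi → khetiwukhapnowi.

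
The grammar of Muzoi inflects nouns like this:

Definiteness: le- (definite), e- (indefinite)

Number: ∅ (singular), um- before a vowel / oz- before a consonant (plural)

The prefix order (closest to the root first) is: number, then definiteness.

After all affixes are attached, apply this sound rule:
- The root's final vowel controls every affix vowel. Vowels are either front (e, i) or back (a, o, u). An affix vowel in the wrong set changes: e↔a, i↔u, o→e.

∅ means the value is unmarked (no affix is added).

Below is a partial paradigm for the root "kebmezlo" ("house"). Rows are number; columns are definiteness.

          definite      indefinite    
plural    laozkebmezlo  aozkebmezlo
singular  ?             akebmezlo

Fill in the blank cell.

number = singular: zero marking, form stays kebmezlo.
Attach definiteness definite le- → lekebmezlo.
Apply vowel harmony: lekebmezlo → lakebmezlo.

lakebmezlo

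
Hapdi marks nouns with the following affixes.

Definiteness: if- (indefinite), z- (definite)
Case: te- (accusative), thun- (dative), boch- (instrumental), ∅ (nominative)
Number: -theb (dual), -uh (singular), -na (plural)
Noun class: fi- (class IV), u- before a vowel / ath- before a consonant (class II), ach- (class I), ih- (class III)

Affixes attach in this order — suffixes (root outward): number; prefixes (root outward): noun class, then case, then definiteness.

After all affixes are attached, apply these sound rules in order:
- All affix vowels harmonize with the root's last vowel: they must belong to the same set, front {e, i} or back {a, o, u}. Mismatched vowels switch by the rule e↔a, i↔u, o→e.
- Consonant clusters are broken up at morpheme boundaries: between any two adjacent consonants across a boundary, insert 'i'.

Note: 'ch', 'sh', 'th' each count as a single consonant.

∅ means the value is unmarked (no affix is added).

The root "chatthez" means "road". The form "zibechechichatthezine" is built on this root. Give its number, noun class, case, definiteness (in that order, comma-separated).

Segment: z-boch-ach-chatthez-na.
number: -na → plural.
noun class: ach- → class I.
case: boch- → instrumental.
definiteness: z- → definite.

plural, class I, instrumental, definite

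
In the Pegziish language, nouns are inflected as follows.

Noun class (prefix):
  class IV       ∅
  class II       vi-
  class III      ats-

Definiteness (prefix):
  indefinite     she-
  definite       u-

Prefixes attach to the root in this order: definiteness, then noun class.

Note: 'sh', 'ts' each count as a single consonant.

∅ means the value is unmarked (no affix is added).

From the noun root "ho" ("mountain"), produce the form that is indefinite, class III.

atssheho

Attach definiteness indefinite she- → sheho.
Attach noun class class III ats- → atssheho.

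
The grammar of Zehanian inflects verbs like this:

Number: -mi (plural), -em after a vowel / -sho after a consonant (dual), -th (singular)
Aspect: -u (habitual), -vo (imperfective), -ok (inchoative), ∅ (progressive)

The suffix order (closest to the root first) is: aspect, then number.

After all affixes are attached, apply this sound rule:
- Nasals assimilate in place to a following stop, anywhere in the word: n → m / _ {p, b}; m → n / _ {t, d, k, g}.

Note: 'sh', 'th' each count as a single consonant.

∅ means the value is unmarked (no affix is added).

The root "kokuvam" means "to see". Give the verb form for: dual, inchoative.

Attach aspect inchoative -ok → kokuvamok.
Attach number dual -sho (after consonant 'k') → kokuvamoksho.
Nasal assimilation: no change.

kokuvamoksho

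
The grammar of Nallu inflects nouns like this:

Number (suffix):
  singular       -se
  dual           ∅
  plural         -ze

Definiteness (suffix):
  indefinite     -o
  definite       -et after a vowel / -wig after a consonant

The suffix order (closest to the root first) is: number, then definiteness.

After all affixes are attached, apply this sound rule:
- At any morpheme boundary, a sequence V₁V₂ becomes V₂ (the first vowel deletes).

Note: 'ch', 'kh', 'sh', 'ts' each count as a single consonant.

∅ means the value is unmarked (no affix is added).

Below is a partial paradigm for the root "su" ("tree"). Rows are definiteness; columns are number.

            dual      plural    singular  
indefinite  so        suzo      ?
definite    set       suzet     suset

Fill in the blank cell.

Attach number singular -se → suse.
Attach definiteness indefinite -o → suseo.
Apply vowel deletion: suseo → suso.

suso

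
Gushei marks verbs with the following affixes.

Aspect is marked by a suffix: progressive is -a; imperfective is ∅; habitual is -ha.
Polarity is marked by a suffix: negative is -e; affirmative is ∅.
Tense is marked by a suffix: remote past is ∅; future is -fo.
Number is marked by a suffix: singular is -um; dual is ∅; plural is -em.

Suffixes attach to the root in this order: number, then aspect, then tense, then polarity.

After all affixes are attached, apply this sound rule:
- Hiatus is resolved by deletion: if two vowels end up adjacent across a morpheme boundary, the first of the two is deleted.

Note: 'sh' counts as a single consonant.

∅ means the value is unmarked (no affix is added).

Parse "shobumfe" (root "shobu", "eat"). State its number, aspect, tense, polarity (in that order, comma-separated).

singular, imperfective, future, negative

Segment: shobu-um-fo-e.
number: -um → singular.
aspect: ∅ → imperfective.
tense: -fo → future.
polarity: -e → negative.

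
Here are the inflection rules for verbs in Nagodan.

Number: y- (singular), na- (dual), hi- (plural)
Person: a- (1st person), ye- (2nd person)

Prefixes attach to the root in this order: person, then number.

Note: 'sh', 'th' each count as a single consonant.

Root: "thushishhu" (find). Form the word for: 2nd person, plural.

Attach person 2nd person ye- → yethushishhu.
Attach number plural hi- → hiyethushishhu.

hiyethushishhu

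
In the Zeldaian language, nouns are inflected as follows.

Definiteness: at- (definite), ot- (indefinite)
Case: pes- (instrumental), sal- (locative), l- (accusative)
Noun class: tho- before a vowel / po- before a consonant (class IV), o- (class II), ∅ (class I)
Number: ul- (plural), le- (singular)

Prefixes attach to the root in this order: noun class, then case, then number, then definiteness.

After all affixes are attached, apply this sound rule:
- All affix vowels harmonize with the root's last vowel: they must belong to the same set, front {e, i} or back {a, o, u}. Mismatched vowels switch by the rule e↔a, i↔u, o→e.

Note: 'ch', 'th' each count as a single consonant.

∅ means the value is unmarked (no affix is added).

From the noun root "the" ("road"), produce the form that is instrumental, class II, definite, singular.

etlepesethe

Attach noun class class II o- → othe.
Attach case instrumental pes- → pesothe.
Attach number singular le- → lepesothe.
Attach definiteness definite at- → atlepesothe.
Apply vowel harmony: atlepesothe → etlepesethe.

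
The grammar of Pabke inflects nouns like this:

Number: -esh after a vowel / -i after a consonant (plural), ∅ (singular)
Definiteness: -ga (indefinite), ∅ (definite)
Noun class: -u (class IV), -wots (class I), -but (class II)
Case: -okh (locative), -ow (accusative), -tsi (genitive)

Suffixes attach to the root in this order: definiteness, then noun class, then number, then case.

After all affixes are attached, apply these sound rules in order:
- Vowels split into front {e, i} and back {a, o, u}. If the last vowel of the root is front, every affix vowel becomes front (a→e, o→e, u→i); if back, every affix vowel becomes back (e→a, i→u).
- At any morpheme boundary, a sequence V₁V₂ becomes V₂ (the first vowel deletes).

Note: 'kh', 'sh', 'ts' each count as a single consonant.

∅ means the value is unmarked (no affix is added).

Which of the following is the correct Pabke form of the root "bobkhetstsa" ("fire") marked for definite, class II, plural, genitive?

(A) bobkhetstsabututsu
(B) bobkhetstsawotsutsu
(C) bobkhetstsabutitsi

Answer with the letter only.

A

definiteness = definite: zero marking, form stays bobkhetstsa.
Attach noun class class II -but → bobkhetstsabut.
Attach number plural -i (after consonant 't') → bobkhetstsabuti.
Attach case genitive -tsi → bobkhetstsabutitsi.
Apply vowel harmony: bobkhetstsabutitsi → bobkhetstsabututsu.
Vowel deletion: no change.
So the correct form is bobkhetstsabututsu, option (A).
(C) bobkhetstsabutitsi is wrong: it fails to apply the sound rule(s).
(B) bobkhetstsawotsutsu is wrong: it uses class I instead of class II for noun class.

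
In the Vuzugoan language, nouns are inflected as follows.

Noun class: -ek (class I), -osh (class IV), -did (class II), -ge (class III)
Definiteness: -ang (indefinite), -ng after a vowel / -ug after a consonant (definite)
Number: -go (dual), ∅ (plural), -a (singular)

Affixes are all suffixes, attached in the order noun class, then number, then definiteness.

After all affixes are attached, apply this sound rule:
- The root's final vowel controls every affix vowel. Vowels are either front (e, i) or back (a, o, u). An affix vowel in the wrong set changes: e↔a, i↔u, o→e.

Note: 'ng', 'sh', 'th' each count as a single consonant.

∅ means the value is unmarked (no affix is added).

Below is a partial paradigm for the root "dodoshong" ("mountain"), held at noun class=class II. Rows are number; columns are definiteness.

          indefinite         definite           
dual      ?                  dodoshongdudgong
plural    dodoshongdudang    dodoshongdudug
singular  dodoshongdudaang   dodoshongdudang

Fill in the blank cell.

Attach noun class class II -did → dodoshongdid.
Attach number dual -go → dodoshongdidgo.
Attach definiteness indefinite -ang → dodoshongdidgoang.
Apply vowel harmony: dodoshongdidgoang → dodoshongdudgoang.

dodoshongdudgoang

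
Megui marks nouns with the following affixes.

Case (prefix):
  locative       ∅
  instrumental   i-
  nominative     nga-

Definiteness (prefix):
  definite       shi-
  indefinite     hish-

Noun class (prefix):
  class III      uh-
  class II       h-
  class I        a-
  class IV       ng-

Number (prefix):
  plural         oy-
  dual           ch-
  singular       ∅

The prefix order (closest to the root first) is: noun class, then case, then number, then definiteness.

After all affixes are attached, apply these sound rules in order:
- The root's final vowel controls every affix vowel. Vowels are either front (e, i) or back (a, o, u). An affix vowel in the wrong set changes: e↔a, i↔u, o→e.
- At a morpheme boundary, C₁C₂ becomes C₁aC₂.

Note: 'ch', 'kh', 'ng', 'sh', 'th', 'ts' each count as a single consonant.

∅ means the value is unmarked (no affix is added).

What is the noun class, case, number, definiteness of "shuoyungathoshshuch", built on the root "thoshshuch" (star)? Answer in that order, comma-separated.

Segment: shi-oy-i-ng-thoshshuch.
noun class: ng- → class IV.
case: i- → instrumental.
number: oy- → plural.
definiteness: shi- → definite.

class IV, instrumental, plural, definite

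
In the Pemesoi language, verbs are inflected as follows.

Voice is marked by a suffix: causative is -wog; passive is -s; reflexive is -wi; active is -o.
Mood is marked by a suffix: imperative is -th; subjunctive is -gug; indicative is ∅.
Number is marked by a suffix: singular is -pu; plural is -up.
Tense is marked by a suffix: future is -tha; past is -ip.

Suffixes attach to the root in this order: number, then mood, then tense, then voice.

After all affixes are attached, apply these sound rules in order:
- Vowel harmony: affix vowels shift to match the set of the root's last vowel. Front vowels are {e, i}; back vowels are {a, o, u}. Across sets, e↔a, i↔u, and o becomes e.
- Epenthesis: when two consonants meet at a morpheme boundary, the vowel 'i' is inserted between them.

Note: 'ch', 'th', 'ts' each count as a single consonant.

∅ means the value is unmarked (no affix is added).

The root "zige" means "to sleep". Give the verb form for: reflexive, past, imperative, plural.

zigeipithipiwi

Attach number plural -up → zigeup.
Attach mood imperative -th → zigeupth.
Attach tense past -ip → zigeupthip.
Attach voice reflexive -wi → zigeupthipwi.
Apply vowel harmony: zigeupthipwi → zigeipthipwi.
Apply epenthesis: zigeipthipwi → zigeipithipiwi.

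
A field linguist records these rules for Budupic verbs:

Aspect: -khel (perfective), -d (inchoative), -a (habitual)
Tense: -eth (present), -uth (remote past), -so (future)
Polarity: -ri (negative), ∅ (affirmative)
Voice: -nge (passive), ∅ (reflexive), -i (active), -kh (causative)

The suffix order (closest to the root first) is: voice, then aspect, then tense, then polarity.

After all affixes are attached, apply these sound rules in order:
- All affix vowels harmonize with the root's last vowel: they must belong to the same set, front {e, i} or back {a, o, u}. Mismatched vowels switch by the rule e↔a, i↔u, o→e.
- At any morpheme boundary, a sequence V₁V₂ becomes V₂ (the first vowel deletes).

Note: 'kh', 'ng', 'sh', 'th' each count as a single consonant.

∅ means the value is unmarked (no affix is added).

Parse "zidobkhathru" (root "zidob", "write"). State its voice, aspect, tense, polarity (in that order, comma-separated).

causative, habitual, present, negative

Segment: zidob-kh-a-eth-ri.
voice: -kh → causative.
aspect: -a → habitual.
tense: -eth → present.
polarity: -ri → negative.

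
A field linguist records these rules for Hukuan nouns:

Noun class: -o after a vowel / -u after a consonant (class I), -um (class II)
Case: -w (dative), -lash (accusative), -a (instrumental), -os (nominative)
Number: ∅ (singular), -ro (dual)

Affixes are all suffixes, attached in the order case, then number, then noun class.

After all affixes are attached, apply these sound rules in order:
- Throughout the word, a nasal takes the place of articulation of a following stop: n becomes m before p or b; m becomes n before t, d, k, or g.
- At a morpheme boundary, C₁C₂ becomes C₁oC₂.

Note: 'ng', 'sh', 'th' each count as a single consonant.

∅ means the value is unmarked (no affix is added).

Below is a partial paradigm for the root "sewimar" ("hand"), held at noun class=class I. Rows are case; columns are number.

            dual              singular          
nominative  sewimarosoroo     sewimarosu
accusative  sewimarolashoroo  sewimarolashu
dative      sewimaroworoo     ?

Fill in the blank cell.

Attach case dative -w → sewimarw.
number = singular: zero marking, form stays sewimarw.
Attach noun class class I -u (after consonant 'w') → sewimarwu.
Nasal assimilation: no change.
Apply epenthesis: sewimarwu → sewimarowu.

sewimarowu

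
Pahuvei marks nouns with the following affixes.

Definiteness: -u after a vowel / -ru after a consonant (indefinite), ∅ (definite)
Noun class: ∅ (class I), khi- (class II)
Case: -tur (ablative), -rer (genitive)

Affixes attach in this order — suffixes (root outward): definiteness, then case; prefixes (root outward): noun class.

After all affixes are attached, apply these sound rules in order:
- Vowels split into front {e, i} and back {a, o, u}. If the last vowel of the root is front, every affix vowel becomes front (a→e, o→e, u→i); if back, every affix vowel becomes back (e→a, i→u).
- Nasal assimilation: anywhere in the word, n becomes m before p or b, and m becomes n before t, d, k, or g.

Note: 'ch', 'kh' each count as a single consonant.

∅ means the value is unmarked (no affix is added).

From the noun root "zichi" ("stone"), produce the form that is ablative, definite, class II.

definiteness = definite: zero marking, form stays zichi.
Attach noun class class II khi- → khizichi.
Attach case ablative -tur → khizichitur.
Apply vowel harmony: khizichitur → khizichitir.
Nasal assimilation: no change.

khizichitir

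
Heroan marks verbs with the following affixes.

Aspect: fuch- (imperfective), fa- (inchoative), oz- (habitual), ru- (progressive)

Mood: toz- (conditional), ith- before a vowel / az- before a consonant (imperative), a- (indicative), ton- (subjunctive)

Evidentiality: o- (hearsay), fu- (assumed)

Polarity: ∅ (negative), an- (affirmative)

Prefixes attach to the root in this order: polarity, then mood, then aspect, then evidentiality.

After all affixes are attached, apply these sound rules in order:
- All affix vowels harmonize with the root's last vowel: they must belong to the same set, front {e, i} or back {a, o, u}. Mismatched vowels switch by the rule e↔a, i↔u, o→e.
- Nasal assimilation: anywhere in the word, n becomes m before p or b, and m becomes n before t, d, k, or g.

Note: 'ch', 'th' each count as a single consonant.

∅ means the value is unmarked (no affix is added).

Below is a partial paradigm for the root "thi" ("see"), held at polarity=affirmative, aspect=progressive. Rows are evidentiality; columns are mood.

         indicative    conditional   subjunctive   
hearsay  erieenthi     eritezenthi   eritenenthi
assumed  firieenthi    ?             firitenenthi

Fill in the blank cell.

firitezenthi

Attach polarity affirmative an- → anthi.
Attach mood conditional toz- → tozanthi.
Attach aspect progressive ru- → rutozanthi.
Attach evidentiality assumed fu- → furutozanthi.
Apply vowel harmony: furutozanthi → firitezenthi.
Nasal assimilation: no change.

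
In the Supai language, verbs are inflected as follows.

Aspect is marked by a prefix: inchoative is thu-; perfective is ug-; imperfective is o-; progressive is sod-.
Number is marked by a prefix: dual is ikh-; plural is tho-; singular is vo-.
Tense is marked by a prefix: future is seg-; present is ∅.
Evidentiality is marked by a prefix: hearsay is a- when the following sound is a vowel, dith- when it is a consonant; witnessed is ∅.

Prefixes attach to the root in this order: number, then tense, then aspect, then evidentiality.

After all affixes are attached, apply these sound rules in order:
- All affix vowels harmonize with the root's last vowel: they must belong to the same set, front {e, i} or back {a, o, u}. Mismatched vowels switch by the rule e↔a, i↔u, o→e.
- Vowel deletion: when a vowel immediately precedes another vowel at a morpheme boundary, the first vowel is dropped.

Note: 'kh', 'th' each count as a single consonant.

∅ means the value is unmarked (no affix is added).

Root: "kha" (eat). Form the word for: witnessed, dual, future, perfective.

Attach number dual ikh- → ikhkha.
Attach tense future seg- → segikhkha.
Attach aspect perfective ug- → ugsegikhkha.
evidentiality = witnessed: zero marking, form stays ugsegikhkha.
Apply vowel harmony: ugsegikhkha → ugsagukhkha.
Vowel deletion: no change.

ugsagukhkha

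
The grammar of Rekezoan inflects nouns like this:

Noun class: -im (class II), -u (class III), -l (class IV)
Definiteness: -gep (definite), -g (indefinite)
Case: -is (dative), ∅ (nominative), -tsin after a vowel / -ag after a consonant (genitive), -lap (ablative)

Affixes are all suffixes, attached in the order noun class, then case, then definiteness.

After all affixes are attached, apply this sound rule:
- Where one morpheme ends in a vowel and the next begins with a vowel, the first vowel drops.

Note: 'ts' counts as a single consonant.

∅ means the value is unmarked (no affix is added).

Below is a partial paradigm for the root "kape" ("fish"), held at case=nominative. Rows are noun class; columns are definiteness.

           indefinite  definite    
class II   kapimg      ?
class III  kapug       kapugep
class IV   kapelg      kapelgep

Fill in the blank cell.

kapimgep

Attach noun class class II -im → kapeim.
case = nominative: zero marking, form stays kapeim.
Attach definiteness definite -gep → kapeimgep.
Apply vowel deletion: kapeimgep → kapimgep.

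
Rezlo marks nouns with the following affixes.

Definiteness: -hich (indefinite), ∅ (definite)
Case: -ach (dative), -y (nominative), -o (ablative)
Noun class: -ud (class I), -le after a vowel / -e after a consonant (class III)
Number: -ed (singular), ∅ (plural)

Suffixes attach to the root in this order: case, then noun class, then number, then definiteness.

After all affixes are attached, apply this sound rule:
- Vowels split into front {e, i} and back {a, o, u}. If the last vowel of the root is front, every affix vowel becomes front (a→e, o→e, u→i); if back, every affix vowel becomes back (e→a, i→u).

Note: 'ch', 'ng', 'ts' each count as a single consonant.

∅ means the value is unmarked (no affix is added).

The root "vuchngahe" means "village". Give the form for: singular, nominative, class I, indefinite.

Attach case nominative -y → vuchngahey.
Attach noun class class I -ud → vuchngaheyud.
Attach number singular -ed → vuchngaheyuded.
Attach definiteness indefinite -hich → vuchngaheyudedhich.
Apply vowel harmony: vuchngaheyudedhich → vuchngaheyidedhich.

vuchngaheyidedhich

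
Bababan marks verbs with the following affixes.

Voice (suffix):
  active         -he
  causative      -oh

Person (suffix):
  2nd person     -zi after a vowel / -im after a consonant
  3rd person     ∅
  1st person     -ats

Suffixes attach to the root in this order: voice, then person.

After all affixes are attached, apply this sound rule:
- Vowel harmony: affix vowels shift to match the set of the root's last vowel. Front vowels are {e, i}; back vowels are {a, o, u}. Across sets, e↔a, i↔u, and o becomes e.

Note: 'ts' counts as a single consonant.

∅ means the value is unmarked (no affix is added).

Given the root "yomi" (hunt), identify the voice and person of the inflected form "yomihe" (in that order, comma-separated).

Segment: yomi-he.
voice: -he → active.
person: ∅ → 3rd person.

active, 3rd person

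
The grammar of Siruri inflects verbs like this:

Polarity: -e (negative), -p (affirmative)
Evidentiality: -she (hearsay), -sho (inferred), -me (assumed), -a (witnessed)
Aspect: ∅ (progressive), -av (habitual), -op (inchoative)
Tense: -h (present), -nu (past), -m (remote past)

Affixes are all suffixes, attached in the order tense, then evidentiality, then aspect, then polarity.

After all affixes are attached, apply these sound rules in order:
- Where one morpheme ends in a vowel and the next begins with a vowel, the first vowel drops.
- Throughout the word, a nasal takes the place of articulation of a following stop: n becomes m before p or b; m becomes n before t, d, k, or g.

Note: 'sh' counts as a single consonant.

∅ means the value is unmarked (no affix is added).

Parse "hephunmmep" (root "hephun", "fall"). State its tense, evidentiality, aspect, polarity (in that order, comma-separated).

Segment: hephun-m-me-p.
tense: -m → remote past.
evidentiality: -me → assumed.
aspect: ∅ → progressive.
polarity: -p → affirmative.

remote past, assumed, progressive, affirmative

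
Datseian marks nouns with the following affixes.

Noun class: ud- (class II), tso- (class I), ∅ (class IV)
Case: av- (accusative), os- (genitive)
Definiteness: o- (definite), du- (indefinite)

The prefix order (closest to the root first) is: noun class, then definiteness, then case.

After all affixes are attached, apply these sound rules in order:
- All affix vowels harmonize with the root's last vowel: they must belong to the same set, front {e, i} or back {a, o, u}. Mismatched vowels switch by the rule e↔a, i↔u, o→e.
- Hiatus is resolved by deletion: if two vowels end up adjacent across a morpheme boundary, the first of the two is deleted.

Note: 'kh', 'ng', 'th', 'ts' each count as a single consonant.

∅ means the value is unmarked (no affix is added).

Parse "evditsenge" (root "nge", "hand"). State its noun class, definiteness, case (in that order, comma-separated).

class I, indefinite, accusative

Segment: av-du-tso-nge.
noun class: tso- → class I.
definiteness: du- → indefinite.
case: av- → accusative.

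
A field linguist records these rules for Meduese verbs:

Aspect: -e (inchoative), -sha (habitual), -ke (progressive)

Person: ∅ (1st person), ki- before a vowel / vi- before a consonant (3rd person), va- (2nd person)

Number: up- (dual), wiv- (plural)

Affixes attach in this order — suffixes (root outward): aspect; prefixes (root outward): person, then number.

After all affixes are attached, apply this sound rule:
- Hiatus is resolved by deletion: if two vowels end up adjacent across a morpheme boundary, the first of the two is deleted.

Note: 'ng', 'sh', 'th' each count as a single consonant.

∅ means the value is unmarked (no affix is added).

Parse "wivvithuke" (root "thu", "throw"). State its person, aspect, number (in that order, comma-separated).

Segment: wiv-vi-thu-ke.
person: ki/vi- → 3rd person.
aspect: -ke → progressive.
number: wiv- → plural.

3rd person, progressive, plural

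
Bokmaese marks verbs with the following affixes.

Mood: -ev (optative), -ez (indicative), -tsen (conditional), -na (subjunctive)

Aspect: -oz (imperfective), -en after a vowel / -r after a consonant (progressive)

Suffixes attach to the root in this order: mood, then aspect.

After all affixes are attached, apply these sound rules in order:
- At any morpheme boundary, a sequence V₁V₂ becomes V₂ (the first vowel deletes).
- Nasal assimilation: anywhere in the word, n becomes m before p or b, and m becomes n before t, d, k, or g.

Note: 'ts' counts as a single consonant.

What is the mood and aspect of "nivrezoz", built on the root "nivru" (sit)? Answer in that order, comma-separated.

indicative, imperfective

Segment: nivru-ez-oz.
mood: -ez → indicative.
aspect: -oz → imperfective.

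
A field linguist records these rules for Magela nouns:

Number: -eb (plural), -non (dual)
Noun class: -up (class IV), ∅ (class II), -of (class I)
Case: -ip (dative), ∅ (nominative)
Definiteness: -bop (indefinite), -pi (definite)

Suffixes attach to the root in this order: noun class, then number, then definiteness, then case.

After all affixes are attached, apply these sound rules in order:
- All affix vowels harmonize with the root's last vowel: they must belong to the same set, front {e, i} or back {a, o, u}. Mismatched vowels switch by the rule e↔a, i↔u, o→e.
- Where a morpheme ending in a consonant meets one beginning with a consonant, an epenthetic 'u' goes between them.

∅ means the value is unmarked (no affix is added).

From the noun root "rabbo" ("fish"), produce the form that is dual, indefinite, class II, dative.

noun class = class II: zero marking, form stays rabbo.
Attach number dual -non → rabbonon.
Attach definiteness indefinite -bop → rabbononbop.
Attach case dative -ip → rabbononbopip.
Apply vowel harmony: rabbononbopip → rabbononbopup.
Apply epenthesis: rabbononbopup → rabbononubopup.

rabbononubopup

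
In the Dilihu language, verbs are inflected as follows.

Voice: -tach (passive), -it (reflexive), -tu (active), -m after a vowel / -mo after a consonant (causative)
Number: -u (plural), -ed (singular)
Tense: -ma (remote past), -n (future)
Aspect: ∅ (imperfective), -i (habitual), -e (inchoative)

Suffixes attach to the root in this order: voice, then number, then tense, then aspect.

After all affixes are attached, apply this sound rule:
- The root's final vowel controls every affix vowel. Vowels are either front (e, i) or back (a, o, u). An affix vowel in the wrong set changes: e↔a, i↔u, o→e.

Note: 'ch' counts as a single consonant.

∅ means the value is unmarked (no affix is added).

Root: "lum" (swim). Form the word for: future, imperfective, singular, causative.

lummoadn

Attach voice causative -mo (after consonant 'm') → lummo.
Attach number singular -ed → lummoed.
Attach tense future -n → lummoedn.
aspect = imperfective: zero marking, form stays lummoedn.
Apply vowel harmony: lummoedn → lummoadn.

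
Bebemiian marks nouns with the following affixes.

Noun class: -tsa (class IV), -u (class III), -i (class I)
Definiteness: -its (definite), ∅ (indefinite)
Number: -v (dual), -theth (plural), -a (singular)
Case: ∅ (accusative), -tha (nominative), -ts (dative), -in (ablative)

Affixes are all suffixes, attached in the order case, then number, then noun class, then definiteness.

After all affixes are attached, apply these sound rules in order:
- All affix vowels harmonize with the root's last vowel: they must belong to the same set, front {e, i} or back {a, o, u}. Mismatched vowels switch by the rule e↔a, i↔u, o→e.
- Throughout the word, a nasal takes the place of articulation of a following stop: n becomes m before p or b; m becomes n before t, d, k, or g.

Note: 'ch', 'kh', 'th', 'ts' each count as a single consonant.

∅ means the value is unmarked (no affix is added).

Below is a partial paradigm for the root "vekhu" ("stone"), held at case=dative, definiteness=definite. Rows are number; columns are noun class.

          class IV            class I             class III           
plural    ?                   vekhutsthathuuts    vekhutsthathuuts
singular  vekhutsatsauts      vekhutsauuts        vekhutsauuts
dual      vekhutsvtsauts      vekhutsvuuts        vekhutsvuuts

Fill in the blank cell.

vekhutsthathtsauts

Attach case dative -ts → vekhuts.
Attach number plural -theth → vekhutstheth.
Attach noun class class IV -tsa → vekhutsthethtsa.
Attach definiteness definite -its → vekhutsthethtsaits.
Apply vowel harmony: vekhutsthethtsaits → vekhutsthathtsauts.
Nasal assimilation: no change.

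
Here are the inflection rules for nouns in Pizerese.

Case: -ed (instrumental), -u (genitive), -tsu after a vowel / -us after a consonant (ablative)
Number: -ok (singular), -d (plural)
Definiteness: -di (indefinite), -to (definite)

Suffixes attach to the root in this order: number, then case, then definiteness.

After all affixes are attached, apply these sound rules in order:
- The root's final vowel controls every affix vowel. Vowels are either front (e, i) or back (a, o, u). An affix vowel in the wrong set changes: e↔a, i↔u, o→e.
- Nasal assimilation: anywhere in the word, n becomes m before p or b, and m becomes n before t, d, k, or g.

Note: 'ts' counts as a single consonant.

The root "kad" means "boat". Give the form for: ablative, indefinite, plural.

kaddusdu

Attach number plural -d → kadd.
Attach case ablative -us (after consonant 'd') → kaddus.
Attach definiteness indefinite -di → kaddusdi.
Apply vowel harmony: kaddusdi → kaddusdu.
Nasal assimilation: no change.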